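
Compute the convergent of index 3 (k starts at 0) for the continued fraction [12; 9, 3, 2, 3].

787/65

Using pₖ = aₖpₖ₋₁ + pₖ₋₂, qₖ = aₖqₖ₋₁ + qₖ₋₂ (with p₋₁=1, p₋₂=0, q₋₁=0, q₋₂=1):
  k=0: a=12, p=12, q=1
  k=1: a=9, p=109, q=9
  k=2: a=3, p=339, q=28
  k=3: a=2, p=787, q=65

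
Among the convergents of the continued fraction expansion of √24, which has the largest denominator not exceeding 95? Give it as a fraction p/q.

√24 = [4; 1, 8, …] (period length 2).
Convergents:
  p_0/q_0 = 4/1
  p_1/q_1 = 5/1
  p_2/q_2 = 44/9
  p_3/q_3 = 49/10
  p_4/q_4 = 436/89
  p_5/q_5 = 485/99
q_4 = 89 ≤ 95 < 99 = q_5, so the answer is 436/89.

436/89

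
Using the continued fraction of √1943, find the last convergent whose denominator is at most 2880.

√1943 = [44; 12, 1, 1, 2, 1, 1, 12, 88, …] (period length 8).
Convergents:
  p_0/q_0 = 44/1
  p_1/q_1 = 529/12
  p_2/q_2 = 573/13
  p_3/q_3 = 1102/25
  p_4/q_4 = 2777/63
  p_5/q_5 = 3879/88
  p_6/q_6 = 6656/151
  p_7/q_7 = 83751/1900
  p_8/q_8 = 7376744/167351
q_7 = 1900 ≤ 2880 < 167351 = q_8, so the answer is 83751/1900.

83751/1900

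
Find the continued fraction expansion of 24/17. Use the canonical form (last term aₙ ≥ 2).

[1; 2, 2, 3]

24 = 1*17 + 7
17 = 2*7 + 3
7 = 2*3 + 1
3 = 3*1 + 0  (stop)
So 24/17 = [1; 2, 2, 3].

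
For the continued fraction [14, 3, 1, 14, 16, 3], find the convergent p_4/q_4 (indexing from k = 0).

13513/948

Using pₖ = aₖpₖ₋₁ + pₖ₋₂, qₖ = aₖqₖ₋₁ + qₖ₋₂ (with p₋₁=1, p₋₂=0, q₋₁=0, q₋₂=1):
  k=0: a=14, p=14, q=1
  k=1: a=3, p=43, q=3
  k=2: a=1, p=57, q=4
  k=3: a=14, p=841, q=59
  k=4: a=16, p=13513, q=948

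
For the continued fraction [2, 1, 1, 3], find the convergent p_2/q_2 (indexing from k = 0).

5/2

Using pₖ = aₖpₖ₋₁ + pₖ₋₂, qₖ = aₖqₖ₋₁ + qₖ₋₂ (with p₋₁=1, p₋₂=0, q₋₁=0, q₋₂=1):
  k=0: a=2, p=2, q=1
  k=1: a=1, p=3, q=1
  k=2: a=1, p=5, q=2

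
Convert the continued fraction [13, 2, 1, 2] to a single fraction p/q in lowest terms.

107/8

Fold from the inside: start with 2/1.
  1 + 1/2 = 3/2
  2 + 2/3 = 8/3
  13 + 3/8 = 107/8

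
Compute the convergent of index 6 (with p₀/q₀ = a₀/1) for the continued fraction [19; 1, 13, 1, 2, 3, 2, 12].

Using pₖ = aₖpₖ₋₁ + pₖ₋₂, qₖ = aₖqₖ₋₁ + qₖ₋₂ (with p₋₁=1, p₋₂=0, q₋₁=0, q₋₂=1):
  k=0: a=19, p=19, q=1
  k=1: a=1, p=20, q=1
  k=2: a=13, p=279, q=14
  k=3: a=1, p=299, q=15
  k=4: a=2, p=877, q=44
  k=5: a=3, p=2930, q=147
  k=6: a=2, p=6737, q=338

6737/338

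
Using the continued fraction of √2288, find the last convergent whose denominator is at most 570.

√2288 = [47; 1, 4, 1, 94, …] (period length 4).
Convergents:
  p_0/q_0 = 47/1
  p_1/q_1 = 48/1
  p_2/q_2 = 239/5
  p_3/q_3 = 287/6
  p_4/q_4 = 27217/569
  p_5/q_5 = 27504/575
q_4 = 569 ≤ 570 < 575 = q_5, so the answer is 27217/569.

27217/569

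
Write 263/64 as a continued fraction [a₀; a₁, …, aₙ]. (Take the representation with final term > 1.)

[4; 9, 7]

263 = 4*64 + 7
64 = 9*7 + 1
7 = 7*1 + 0  (stop)
So 263/64 = [4; 9, 7].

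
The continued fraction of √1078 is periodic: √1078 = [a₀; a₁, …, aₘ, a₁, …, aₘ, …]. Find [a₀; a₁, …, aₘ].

[32; 1, 4, 1, 64]

a₀ = ⌊√1078⌋ = 32.
With m₀=0, d₀=1 and mₖ₊₁ = dₖaₖ − mₖ, dₖ₊₁ = (n − mₖ₊₁²)/dₖ, aₖ₊₁ = ⌊(a₀+mₖ₊₁)/dₖ₊₁⌋:
  k=1: m=32, d=54, a=1
  k=2: m=22, d=11, a=4
  k=3: m=22, d=54, a=1
  k=4: m=32, d=1, a=64
d=1 and a=2a₀=64 at k=4, so the next step gives (m, d) = (32, 54) again — its k=1 value — and the period has length 4.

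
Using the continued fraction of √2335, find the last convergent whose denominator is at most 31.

1353/28

√2335 = [48; 3, 9, 3, 96, …] (period length 4).
Convergents:
  p_0/q_0 = 48/1
  p_1/q_1 = 145/3
  p_2/q_2 = 1353/28
  p_3/q_3 = 4204/87
q_2 = 28 ≤ 31 < 87 = q_3, so the answer is 1353/28.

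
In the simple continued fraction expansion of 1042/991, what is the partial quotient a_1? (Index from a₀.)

19

1042 = 1·991 + 51   →  a_0 = 1
991 = 19·51 + 22   →  a_1 = 19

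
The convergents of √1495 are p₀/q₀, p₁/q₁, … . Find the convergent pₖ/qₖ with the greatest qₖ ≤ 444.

9009/233

√1495 = [38; 1, 1, 1, 76, …] (period length 4).
Convergents:
  p_0/q_0 = 38/1
  p_1/q_1 = 39/1
  p_2/q_2 = 77/2
  p_3/q_3 = 116/3
  p_4/q_4 = 8893/230
  p_5/q_5 = 9009/233
  p_6/q_6 = 17902/463
q_5 = 233 ≤ 444 < 463 = q_6, so the answer is 9009/233.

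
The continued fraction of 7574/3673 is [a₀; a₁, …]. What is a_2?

9

7574 = 2·3673 + 228   →  a_0 = 2
3673 = 16·228 + 25   →  a_1 = 16
228 = 9·25 + 3   →  a_2 = 9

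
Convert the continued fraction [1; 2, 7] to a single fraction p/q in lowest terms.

22/15

Using pₖ = aₖpₖ₋₁ + pₖ₋₂ and qₖ = aₖqₖ₋₁ + qₖ₋₂:
  k=0: a=1, p=1, q=1
  k=1: a=2, p=3, q=2
  k=2: a=7, p=22, q=15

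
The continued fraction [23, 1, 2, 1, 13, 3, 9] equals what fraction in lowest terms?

Using pₖ = aₖpₖ₋₁ + pₖ₋₂ and qₖ = aₖqₖ₋₁ + qₖ₋₂:
  k=0: a=23, p=23, q=1
  k=1: a=1, p=24, q=1
  k=2: a=2, p=71, q=3
  k=3: a=1, p=95, q=4
  k=4: a=13, p=1306, q=55
  k=5: a=3, p=4013, q=169
  k=6: a=9, p=37423, q=1576

37423/1576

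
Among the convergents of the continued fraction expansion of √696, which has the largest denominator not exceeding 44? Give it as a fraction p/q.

554/21

√696 = [26; 2, 1, 1, 1, 1, 1, 2, 52, …] (period length 8).
Convergents:
  p_0/q_0 = 26/1
  p_1/q_1 = 53/2
  p_2/q_2 = 79/3
  p_3/q_3 = 132/5
  p_4/q_4 = 211/8
  p_5/q_5 = 343/13
  p_6/q_6 = 554/21
  p_7/q_7 = 1451/55
q_6 = 21 ≤ 44 < 55 = q_7, so the answer is 554/21.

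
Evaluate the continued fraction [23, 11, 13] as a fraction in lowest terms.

3325/144

Using pₖ = aₖpₖ₋₁ + pₖ₋₂ and qₖ = aₖqₖ₋₁ + qₖ₋₂:
  k=0: a=23, p=23, q=1
  k=1: a=11, p=254, q=11
  k=2: a=13, p=3325, q=144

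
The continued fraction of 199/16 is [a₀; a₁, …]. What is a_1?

2

199 = 12·16 + 7   →  a_0 = 12
16 = 2·7 + 2   →  a_1 = 2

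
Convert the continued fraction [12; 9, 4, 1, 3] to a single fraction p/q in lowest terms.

2119/175

Using pₖ = aₖpₖ₋₁ + pₖ₋₂ and qₖ = aₖqₖ₋₁ + qₖ₋₂:
  k=0: a=12, p=12, q=1
  k=1: a=9, p=109, q=9
  k=2: a=4, p=448, q=37
  k=3: a=1, p=557, q=46
  k=4: a=3, p=2119, q=175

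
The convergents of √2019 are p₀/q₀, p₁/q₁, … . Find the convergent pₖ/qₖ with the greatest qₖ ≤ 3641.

60615/1349

√2019 = [44; 1, 13, 1, 88, …] (period length 4).
Convergents:
  p_0/q_0 = 44/1
  p_1/q_1 = 45/1
  p_2/q_2 = 629/14
  p_3/q_3 = 674/15
  p_4/q_4 = 59941/1334
  p_5/q_5 = 60615/1349
  p_6/q_6 = 847936/18871
q_5 = 1349 ≤ 3641 < 18871 = q_6, so the answer is 60615/1349.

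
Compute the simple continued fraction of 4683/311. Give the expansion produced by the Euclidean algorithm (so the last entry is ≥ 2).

[15; 17, 3, 1, 1, 2]

4683 = 15×311 + 18
311 = 17×18 + 5
18 = 3×5 + 3
5 = 1×3 + 2
3 = 1×2 + 1
2 = 2×1 + 0  (stop)
So 4683/311 = [15; 17, 3, 1, 1, 2].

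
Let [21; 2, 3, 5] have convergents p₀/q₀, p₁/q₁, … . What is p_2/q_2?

150/7

Using pₖ = aₖpₖ₋₁ + pₖ₋₂, qₖ = aₖqₖ₋₁ + qₖ₋₂ (with p₋₁=1, p₋₂=0, q₋₁=0, q₋₂=1):
  k=0: a=21, p=21, q=1
  k=1: a=2, p=43, q=2
  k=2: a=3, p=150, q=7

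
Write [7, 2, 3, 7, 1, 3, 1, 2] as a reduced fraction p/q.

5878/791

Fold from the inside: start with 2/1.
  1 + 1/2 = 3/2
  3 + 2/3 = 11/3
  1 + 3/11 = 14/11
  7 + 11/14 = 109/14
  3 + 14/109 = 341/109
  2 + 109/341 = 791/341
  7 + 341/791 = 5878/791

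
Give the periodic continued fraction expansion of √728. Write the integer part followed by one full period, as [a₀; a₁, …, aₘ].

a₀ = ⌊√728⌋ = 26.
With m₀=0, d₀=1 and mₖ₊₁ = dₖaₖ − mₖ, dₖ₊₁ = (n − mₖ₊₁²)/dₖ, aₖ₊₁ = ⌊(a₀+mₖ₊₁)/dₖ₊₁⌋:
  k=1: m=26, d=52, a=1
  k=2: m=26, d=1, a=52
d=1 and a=2a₀=52 at k=2, so the next step gives (m, d) = (26, 52) again — its k=1 value — and the period has length 2.

[26; 1, 52]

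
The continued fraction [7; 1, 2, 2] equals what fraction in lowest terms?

54/7

Using pₖ = aₖpₖ₋₁ + pₖ₋₂ and qₖ = aₖqₖ₋₁ + qₖ₋₂:
  k=0: a=7, p=7, q=1
  k=1: a=1, p=8, q=1
  k=2: a=2, p=23, q=3
  k=3: a=2, p=54, q=7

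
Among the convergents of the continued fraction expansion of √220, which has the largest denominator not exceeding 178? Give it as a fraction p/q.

√220 = [14; 1, 4, 1, 28, …] (period length 4).
Convergents:
  p_0/q_0 = 14/1
  p_1/q_1 = 15/1
  p_2/q_2 = 74/5
  p_3/q_3 = 89/6
  p_4/q_4 = 2566/173
  p_5/q_5 = 2655/179
q_4 = 173 ≤ 178 < 179 = q_5, so the answer is 2566/173.

2566/173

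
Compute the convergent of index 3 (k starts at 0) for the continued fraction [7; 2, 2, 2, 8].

Using pₖ = aₖpₖ₋₁ + pₖ₋₂, qₖ = aₖqₖ₋₁ + qₖ₋₂ (with p₋₁=1, p₋₂=0, q₋₁=0, q₋₂=1):
  k=0: a=7, p=7, q=1
  k=1: a=2, p=15, q=2
  k=2: a=2, p=37, q=5
  k=3: a=2, p=89, q=12

89/12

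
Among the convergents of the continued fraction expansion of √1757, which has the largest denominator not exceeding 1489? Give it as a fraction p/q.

√1757 = [41; 1, 10, 1, 82, …] (period length 4).
Convergents:
  p_0/q_0 = 41/1
  p_1/q_1 = 42/1
  p_2/q_2 = 461/11
  p_3/q_3 = 503/12
  p_4/q_4 = 41707/995
  p_5/q_5 = 42210/1007
  p_6/q_6 = 463807/11065
q_5 = 1007 ≤ 1489 < 11065 = q_6, so the answer is 42210/1007.

42210/1007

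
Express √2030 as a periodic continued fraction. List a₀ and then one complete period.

a₀ = ⌊√2030⌋ = 45.
With m₀=0, d₀=1 and mₖ₊₁ = dₖaₖ − mₖ, dₖ₊₁ = (n − mₖ₊₁²)/dₖ, aₖ₊₁ = ⌊(a₀+mₖ₊₁)/dₖ₊₁⌋:
  k=1: m=45, d=5, a=18
  k=2: m=45, d=1, a=90
d=1 and a=2a₀=90 at k=2, so the next step gives (m, d) = (45, 5) again — its k=1 value — and the period has length 2.

[45; 18, 90]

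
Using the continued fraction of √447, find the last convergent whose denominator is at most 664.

6237/295

√447 = [21; 7, 42, …] (period length 2).
Convergents:
  p_0/q_0 = 21/1
  p_1/q_1 = 148/7
  p_2/q_2 = 6237/295
  p_3/q_3 = 43807/2072
q_2 = 295 ≤ 664 < 2072 = q_3, so the answer is 6237/295.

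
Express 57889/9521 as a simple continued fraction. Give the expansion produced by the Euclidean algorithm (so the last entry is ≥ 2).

[6; 12, 2, 11, 16, 2]

57889 = 6×9521 + 763
9521 = 12×763 + 365
763 = 2×365 + 33
365 = 11×33 + 2
33 = 16×2 + 1
2 = 2×1 + 0  (stop)
So 57889/9521 = [6; 12, 2, 11, 16, 2].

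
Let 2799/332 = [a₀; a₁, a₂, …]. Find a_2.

2799 = 8·332 + 143   →  a_0 = 8
332 = 2·143 + 46   →  a_1 = 2
143 = 3·46 + 5   →  a_2 = 3

3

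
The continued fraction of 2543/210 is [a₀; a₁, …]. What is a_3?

2543 = 12·210 + 23   →  a_0 = 12
210 = 9·23 + 3   →  a_1 = 9
23 = 7·3 + 2   →  a_2 = 7
3 = 1·2 + 1   →  a_3 = 1

1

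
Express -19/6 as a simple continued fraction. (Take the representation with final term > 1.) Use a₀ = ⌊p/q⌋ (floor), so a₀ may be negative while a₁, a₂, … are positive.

[-4; 1, 5]

-19 = -4×6 + 5
6 = 1×5 + 1
5 = 5×1 + 0  (stop)
So -19/6 = [-4; 1, 5].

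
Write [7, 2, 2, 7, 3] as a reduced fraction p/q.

859/116

Fold from the inside: start with 3/1.
  7 + 1/3 = 22/3
  2 + 3/22 = 47/22
  2 + 22/47 = 116/47
  7 + 47/116 = 859/116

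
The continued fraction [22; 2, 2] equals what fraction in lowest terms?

112/5

Fold from the inside: start with 2/1.
  2 + 1/2 = 5/2
  22 + 2/5 = 112/5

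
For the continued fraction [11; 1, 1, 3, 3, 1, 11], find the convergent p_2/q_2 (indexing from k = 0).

23/2

Using pₖ = aₖpₖ₋₁ + pₖ₋₂, qₖ = aₖqₖ₋₁ + qₖ₋₂ (with p₋₁=1, p₋₂=0, q₋₁=0, q₋₂=1):
  k=0: a=11, p=11, q=1
  k=1: a=1, p=12, q=1
  k=2: a=1, p=23, q=2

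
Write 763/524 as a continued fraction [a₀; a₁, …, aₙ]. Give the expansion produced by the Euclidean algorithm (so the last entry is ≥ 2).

[1; 2, 5, 5, 9]

763 = 1·524 + 239
524 = 2·239 + 46
239 = 5·46 + 9
46 = 5·9 + 1
9 = 9·1 + 0  (stop)
So 763/524 = [1; 2, 5, 5, 9].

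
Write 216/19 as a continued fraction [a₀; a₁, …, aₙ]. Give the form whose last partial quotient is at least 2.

216 = 11*19 + 7
19 = 2*7 + 5
7 = 1*5 + 2
5 = 2*2 + 1
2 = 2*1 + 0  (stop)
So 216/19 = [11; 2, 1, 2, 2].

[11; 2, 1, 2, 2]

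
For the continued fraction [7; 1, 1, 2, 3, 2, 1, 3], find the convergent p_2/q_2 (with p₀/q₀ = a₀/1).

Using pₖ = aₖpₖ₋₁ + pₖ₋₂, qₖ = aₖqₖ₋₁ + qₖ₋₂ (with p₋₁=1, p₋₂=0, q₋₁=0, q₋₂=1):
  k=0: a=7, p=7, q=1
  k=1: a=1, p=8, q=1
  k=2: a=1, p=15, q=2

15/2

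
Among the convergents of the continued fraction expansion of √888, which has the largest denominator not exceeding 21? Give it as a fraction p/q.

√888 = [29; 1, 3, 1, 58, …] (period length 4).
Convergents:
  p_0/q_0 = 29/1
  p_1/q_1 = 30/1
  p_2/q_2 = 119/4
  p_3/q_3 = 149/5
  p_4/q_4 = 8761/294
q_3 = 5 ≤ 21 < 294 = q_4, so the answer is 149/5.

149/5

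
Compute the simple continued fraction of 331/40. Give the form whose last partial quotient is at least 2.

[8; 3, 1, 1, 1, 3]

331 = 8×40 + 11
40 = 3×11 + 7
11 = 1×7 + 4
7 = 1×4 + 3
4 = 1×3 + 1
3 = 3×1 + 0  (stop)
So 331/40 = [8; 3, 1, 1, 1, 3].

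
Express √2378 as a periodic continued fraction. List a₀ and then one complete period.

a₀ = ⌊√2378⌋ = 48.
With m₀=0, d₀=1 and mₖ₊₁ = dₖaₖ − mₖ, dₖ₊₁ = (n − mₖ₊₁²)/dₖ, aₖ₊₁ = ⌊(a₀+mₖ₊₁)/dₖ₊₁⌋:
  k=1: m=48, d=74, a=1
  k=2: m=26, d=23, a=3
  k=3: m=43, d=23, a=3
  k=4: m=26, d=74, a=1
  k=5: m=48, d=1, a=96
d=1 and a=2a₀=96 at k=5, so the next step gives (m, d) = (48, 74) again — its k=1 value — and the period has length 5.

[48; 1, 3, 3, 1, 96]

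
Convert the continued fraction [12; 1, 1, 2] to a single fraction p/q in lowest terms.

Fold from the inside: start with 2/1.
  1 + 1/2 = 3/2
  1 + 2/3 = 5/3
  12 + 3/5 = 63/5

63/5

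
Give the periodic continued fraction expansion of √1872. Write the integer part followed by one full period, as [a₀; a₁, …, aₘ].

[43; 3, 1, 3, 86]

a₀ = ⌊√1872⌋ = 43.
With m₀=0, d₀=1 and mₖ₊₁ = dₖaₖ − mₖ, dₖ₊₁ = (n − mₖ₊₁²)/dₖ, aₖ₊₁ = ⌊(a₀+mₖ₊₁)/dₖ₊₁⌋:
  k=1: m=43, d=23, a=3
  k=2: m=26, d=52, a=1
  k=3: m=26, d=23, a=3
  k=4: m=43, d=1, a=86
d=1 and a=2a₀=86 at k=4, so the next step gives (m, d) = (43, 23) again — its k=1 value — and the period has length 4.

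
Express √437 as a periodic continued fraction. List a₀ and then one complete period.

a₀ = ⌊√437⌋ = 20.

[20; 1, 9, 2, 9, 1, 40]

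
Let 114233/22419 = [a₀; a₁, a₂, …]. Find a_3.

114233 = 5·22419 + 2138   →  a_0 = 5
22419 = 10·2138 + 1039   →  a_1 = 10
2138 = 2·1039 + 60   →  a_2 = 2
1039 = 17·60 + 19   →  a_3 = 17

17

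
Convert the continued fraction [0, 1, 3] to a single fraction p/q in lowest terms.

Fold from the inside: start with 3/1.
  1 + 1/3 = 4/3
  0 + 3/4 = 3/4

3/4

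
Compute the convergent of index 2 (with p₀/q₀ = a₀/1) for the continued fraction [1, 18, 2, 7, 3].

Using pₖ = aₖpₖ₋₁ + pₖ₋₂, qₖ = aₖqₖ₋₁ + qₖ₋₂ (with p₋₁=1, p₋₂=0, q₋₁=0, q₋₂=1):
  k=0: a=1, p=1, q=1
  k=1: a=18, p=19, q=18
  k=2: a=2, p=39, q=37

39/37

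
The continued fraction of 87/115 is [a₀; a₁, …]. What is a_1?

87 = 0·115 + 87   →  a_0 = 0
115 = 1·87 + 28   →  a_1 = 1

1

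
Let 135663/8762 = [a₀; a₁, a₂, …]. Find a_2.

135663 = 15·8762 + 4233   →  a_0 = 15
8762 = 2·4233 + 296   →  a_1 = 2
4233 = 14·296 + 89   →  a_2 = 14

14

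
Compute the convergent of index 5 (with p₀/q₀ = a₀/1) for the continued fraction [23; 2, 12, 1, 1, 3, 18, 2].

4297/183

Using pₖ = aₖpₖ₋₁ + pₖ₋₂, qₖ = aₖqₖ₋₁ + qₖ₋₂ (with p₋₁=1, p₋₂=0, q₋₁=0, q₋₂=1):
  k=0: a=23, p=23, q=1
  k=1: a=2, p=47, q=2
  k=2: a=12, p=587, q=25
  k=3: a=1, p=634, q=27
  k=4: a=1, p=1221, q=52
  k=5: a=3, p=4297, q=183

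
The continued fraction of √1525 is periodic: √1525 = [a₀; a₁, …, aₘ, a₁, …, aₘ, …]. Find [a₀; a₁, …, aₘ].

[39; 19, 1, 1, 19, 78]

a₀ = ⌊√1525⌋ = 39.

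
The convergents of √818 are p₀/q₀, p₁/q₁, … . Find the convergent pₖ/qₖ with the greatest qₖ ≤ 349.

√818 = [28; 1, 1, 1, 1, 56, …] (period length 5).
Convergents:
  p_0/q_0 = 28/1
  p_1/q_1 = 29/1
  p_2/q_2 = 57/2
  p_3/q_3 = 86/3
  p_4/q_4 = 143/5
  p_5/q_5 = 8094/283
  p_6/q_6 = 8237/288
  p_7/q_7 = 16331/571
q_6 = 288 ≤ 349 < 571 = q_7, so the answer is 8237/288.

8237/288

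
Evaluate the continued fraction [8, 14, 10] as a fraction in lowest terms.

1138/141

Fold from the inside: start with 10/1.
  14 + 1/10 = 141/10
  8 + 10/141 = 1138/141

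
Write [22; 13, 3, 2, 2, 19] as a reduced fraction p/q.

Using pₖ = aₖpₖ₋₁ + pₖ₋₂ and qₖ = aₖqₖ₋₁ + qₖ₋₂:
  k=0: a=22, p=22, q=1
  k=1: a=13, p=287, q=13
  k=2: a=3, p=883, q=40
  k=3: a=2, p=2053, q=93
  k=4: a=2, p=4989, q=226
  k=5: a=19, p=96844, q=4387

96844/4387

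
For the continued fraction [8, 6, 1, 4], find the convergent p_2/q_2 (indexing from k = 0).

Using pₖ = aₖpₖ₋₁ + pₖ₋₂, qₖ = aₖqₖ₋₁ + qₖ₋₂ (with p₋₁=1, p₋₂=0, q₋₁=0, q₋₂=1):
  k=0: a=8, p=8, q=1
  k=1: a=6, p=49, q=6
  k=2: a=1, p=57, q=7

57/7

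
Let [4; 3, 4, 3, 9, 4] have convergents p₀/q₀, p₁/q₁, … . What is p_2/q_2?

56/13

Using pₖ = aₖpₖ₋₁ + pₖ₋₂, qₖ = aₖqₖ₋₁ + qₖ₋₂ (with p₋₁=1, p₋₂=0, q₋₁=0, q₋₂=1):
  k=0: a=4, p=4, q=1
  k=1: a=3, p=13, q=3
  k=2: a=4, p=56, q=13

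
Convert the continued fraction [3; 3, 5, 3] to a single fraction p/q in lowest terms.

169/51

Using pₖ = aₖpₖ₋₁ + pₖ₋₂ and qₖ = aₖqₖ₋₁ + qₖ₋₂:
  k=0: a=3, p=3, q=1
  k=1: a=3, p=10, q=3
  k=2: a=5, p=53, q=16
  k=3: a=3, p=169, q=51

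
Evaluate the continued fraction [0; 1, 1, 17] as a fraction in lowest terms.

18/35

Fold from the inside: start with 17/1.
  1 + 1/17 = 18/17
  1 + 17/18 = 35/18
  0 + 18/35 = 18/35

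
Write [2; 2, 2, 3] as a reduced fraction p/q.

41/17

Using pₖ = aₖpₖ₋₁ + pₖ₋₂ and qₖ = aₖqₖ₋₁ + qₖ₋₂:
  k=0: a=2, p=2, q=1
  k=1: a=2, p=5, q=2
  k=2: a=2, p=12, q=5
  k=3: a=3, p=41, q=17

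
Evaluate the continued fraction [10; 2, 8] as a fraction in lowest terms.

Fold from the inside: start with 8/1.
  2 + 1/8 = 17/8
  10 + 8/17 = 178/17

178/17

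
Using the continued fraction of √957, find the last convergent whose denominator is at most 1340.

14849/480

√957 = [30; 1, 14, 2, 14, 1, 60, …] (period length 6).
Convergents:
  p_0/q_0 = 30/1
  p_1/q_1 = 31/1
  p_2/q_2 = 464/15
  p_3/q_3 = 959/31
  p_4/q_4 = 13890/449
  p_5/q_5 = 14849/480
  p_6/q_6 = 904830/29249
q_5 = 480 ≤ 1340 < 29249 = q_6, so the answer is 14849/480.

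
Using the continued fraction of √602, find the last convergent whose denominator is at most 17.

368/15

√602 = [24; 1, 1, 6, 1, 1, 48, …] (period length 6).
Convergents:
  p_0/q_0 = 24/1
  p_1/q_1 = 25/1
  p_2/q_2 = 49/2
  p_3/q_3 = 319/13
  p_4/q_4 = 368/15
  p_5/q_5 = 687/28
q_4 = 15 ≤ 17 < 28 = q_5, so the answer is 368/15.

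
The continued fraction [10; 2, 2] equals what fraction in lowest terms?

52/5

Fold from the inside: start with 2/1.
  2 + 1/2 = 5/2
  10 + 2/5 = 52/5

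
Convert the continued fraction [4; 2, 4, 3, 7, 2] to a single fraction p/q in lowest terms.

Fold from the inside: start with 2/1.
  7 + 1/2 = 15/2
  3 + 2/15 = 47/15
  4 + 15/47 = 203/47
  2 + 47/203 = 453/203
  4 + 203/453 = 2015/453

2015/453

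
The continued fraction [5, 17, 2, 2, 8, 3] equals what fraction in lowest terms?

11531/2280

Using pₖ = aₖpₖ₋₁ + pₖ₋₂ and qₖ = aₖqₖ₋₁ + qₖ₋₂:
  k=0: a=5, p=5, q=1
  k=1: a=17, p=86, q=17
  k=2: a=2, p=177, q=35
  k=3: a=2, p=440, q=87
  k=4: a=8, p=3697, q=731
  k=5: a=3, p=11531, q=2280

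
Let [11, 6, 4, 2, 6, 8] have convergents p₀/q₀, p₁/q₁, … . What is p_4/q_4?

4029/361

Using pₖ = aₖpₖ₋₁ + pₖ₋₂, qₖ = aₖqₖ₋₁ + qₖ₋₂ (with p₋₁=1, p₋₂=0, q₋₁=0, q₋₂=1):
  k=0: a=11, p=11, q=1
  k=1: a=6, p=67, q=6
  k=2: a=4, p=279, q=25
  k=3: a=2, p=625, q=56
  k=4: a=6, p=4029, q=361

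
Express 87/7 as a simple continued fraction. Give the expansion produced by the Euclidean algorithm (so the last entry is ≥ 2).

[12; 2, 3]

87 = 12*7 + 3
7 = 2*3 + 1
3 = 3*1 + 0  (stop)
So 87/7 = [12; 2, 3].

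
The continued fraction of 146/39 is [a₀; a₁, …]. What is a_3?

1

146 = 3·39 + 29   →  a_0 = 3
39 = 1·29 + 10   →  a_1 = 1
29 = 2·10 + 9   →  a_2 = 2
10 = 1·9 + 1   →  a_3 = 1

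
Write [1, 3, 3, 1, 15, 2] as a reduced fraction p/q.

553/423

Using pₖ = aₖpₖ₋₁ + pₖ₋₂ and qₖ = aₖqₖ₋₁ + qₖ₋₂:
  k=0: a=1, p=1, q=1
  k=1: a=3, p=4, q=3
  k=2: a=3, p=13, q=10
  k=3: a=1, p=17, q=13
  k=4: a=15, p=268, q=205
  k=5: a=2, p=553, q=423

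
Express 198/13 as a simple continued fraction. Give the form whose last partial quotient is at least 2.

198 = 15*13 + 3
13 = 4*3 + 1
3 = 3*1 + 0  (stop)
So 198/13 = [15; 4, 3].

[15; 4, 3]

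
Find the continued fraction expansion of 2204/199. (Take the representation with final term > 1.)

[11; 13, 3, 1, 3]

2204 = 11×199 + 15
199 = 13×15 + 4
15 = 3×4 + 3
4 = 1×3 + 1
3 = 3×1 + 0  (stop)
So 2204/199 = [11; 13, 3, 1, 3].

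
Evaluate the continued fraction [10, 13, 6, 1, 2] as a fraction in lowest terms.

2650/263

Using pₖ = aₖpₖ₋₁ + pₖ₋₂ and qₖ = aₖqₖ₋₁ + qₖ₋₂:
  k=0: a=10, p=10, q=1
  k=1: a=13, p=131, q=13
  k=2: a=6, p=796, q=79
  k=3: a=1, p=927, q=92
  k=4: a=2, p=2650, q=263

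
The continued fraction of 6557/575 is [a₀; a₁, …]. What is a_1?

2

6557 = 11·575 + 232   →  a_0 = 11
575 = 2·232 + 111   →  a_1 = 2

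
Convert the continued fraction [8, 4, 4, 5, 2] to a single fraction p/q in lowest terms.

1606/195

Using pₖ = aₖpₖ₋₁ + pₖ₋₂ and qₖ = aₖqₖ₋₁ + qₖ₋₂:
  k=0: a=8, p=8, q=1
  k=1: a=4, p=33, q=4
  k=2: a=4, p=140, q=17
  k=3: a=5, p=733, q=89
  k=4: a=2, p=1606, q=195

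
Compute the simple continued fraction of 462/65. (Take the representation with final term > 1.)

462 = 7·65 + 7
65 = 9·7 + 2
7 = 3·2 + 1
2 = 2·1 + 0  (stop)
So 462/65 = [7; 9, 3, 2].

[7; 9, 3, 2]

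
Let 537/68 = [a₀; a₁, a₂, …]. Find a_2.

537 = 7·68 + 61   →  a_0 = 7
68 = 1·61 + 7   →  a_1 = 1
61 = 8·7 + 5   →  a_2 = 8

8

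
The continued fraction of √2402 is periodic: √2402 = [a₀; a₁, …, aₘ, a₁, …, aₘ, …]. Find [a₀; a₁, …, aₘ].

a₀ = ⌊√2402⌋ = 49.

[49; 98]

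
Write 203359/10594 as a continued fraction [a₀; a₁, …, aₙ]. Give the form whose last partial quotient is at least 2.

[19; 5, 9, 19, 12]

203359 = 19×10594 + 2073
10594 = 5×2073 + 229
2073 = 9×229 + 12
229 = 19×12 + 1
12 = 12×1 + 0  (stop)
So 203359/10594 = [19; 5, 9, 19, 12].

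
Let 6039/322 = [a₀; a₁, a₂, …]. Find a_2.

3

6039 = 18·322 + 243   →  a_0 = 18
322 = 1·243 + 79   →  a_1 = 1
243 = 3·79 + 6   →  a_2 = 3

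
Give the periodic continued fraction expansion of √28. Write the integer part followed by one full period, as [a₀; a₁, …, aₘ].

a₀ = ⌊√28⌋ = 5.
With m₀=0, d₀=1 and mₖ₊₁ = dₖaₖ − mₖ, dₖ₊₁ = (n − mₖ₊₁²)/dₖ, aₖ₊₁ = ⌊(a₀+mₖ₊₁)/dₖ₊₁⌋:
  k=1: m=5, d=3, a=3
  k=2: m=4, d=4, a=2
  k=3: m=4, d=3, a=3
  k=4: m=5, d=1, a=10
d=1 and a=2a₀=10 at k=4, so the next step gives (m, d) = (5, 3) again — its k=1 value — and the period has length 4.

[5; 3, 2, 3, 10]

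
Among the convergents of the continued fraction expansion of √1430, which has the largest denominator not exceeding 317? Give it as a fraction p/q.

√1430 = [37; 1, 4, 2, 2, 2, 4, 1, 74, …] (period length 8).
Convergents:
  p_0/q_0 = 37/1
  p_1/q_1 = 38/1
  p_2/q_2 = 189/5
  p_3/q_3 = 416/11
  p_4/q_4 = 1021/27
  p_5/q_5 = 2458/65
  p_6/q_6 = 10853/287
  p_7/q_7 = 13311/352
q_6 = 287 ≤ 317 < 352 = q_7, so the answer is 10853/287.

10853/287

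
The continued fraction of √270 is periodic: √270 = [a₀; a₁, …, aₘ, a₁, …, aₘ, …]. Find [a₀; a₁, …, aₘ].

[16; 2, 3, 6, 3, 2, 32]

a₀ = ⌊√270⌋ = 16.
With m₀=0, d₀=1 and mₖ₊₁ = dₖaₖ − mₖ, dₖ₊₁ = (n − mₖ₊₁²)/dₖ, aₖ₊₁ = ⌊(a₀+mₖ₊₁)/dₖ₊₁⌋:
  k=1: m=16, d=14, a=2
  k=2: m=12, d=9, a=3
  k=3: m=15, d=5, a=6
  k=4: m=15, d=9, a=3
  k=5: m=12, d=14, a=2
  k=6: m=16, d=1, a=32
d=1 and a=2a₀=32 at k=6, so the next step gives (m, d) = (16, 14) again — its k=1 value — and the period has length 6.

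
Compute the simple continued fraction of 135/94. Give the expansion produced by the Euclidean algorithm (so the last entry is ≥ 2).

[1; 2, 3, 2, 2, 2]

135 = 1×94 + 41
94 = 2×41 + 12
41 = 3×12 + 5
12 = 2×5 + 2
5 = 2×2 + 1
2 = 2×1 + 0  (stop)
So 135/94 = [1; 2, 3, 2, 2, 2].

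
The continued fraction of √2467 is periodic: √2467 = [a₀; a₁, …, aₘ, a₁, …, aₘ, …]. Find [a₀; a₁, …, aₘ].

[49; 1, 2, 49, 2, 1, 98]

a₀ = ⌊√2467⌋ = 49.
With m₀=0, d₀=1 and mₖ₊₁ = dₖaₖ − mₖ, dₖ₊₁ = (n − mₖ₊₁²)/dₖ, aₖ₊₁ = ⌊(a₀+mₖ₊₁)/dₖ₊₁⌋:
  k=1: m=49, d=66, a=1
  k=2: m=17, d=33, a=2
  k=3: m=49, d=2, a=49
  k=4: m=49, d=33, a=2
  k=5: m=17, d=66, a=1
  k=6: m=49, d=1, a=98
d=1 and a=2a₀=98 at k=6, so the next step gives (m, d) = (49, 66) again — its k=1 value — and the period has length 6.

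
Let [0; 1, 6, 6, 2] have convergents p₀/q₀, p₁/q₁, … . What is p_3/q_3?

37/43

Using pₖ = aₖpₖ₋₁ + pₖ₋₂, qₖ = aₖqₖ₋₁ + qₖ₋₂ (with p₋₁=1, p₋₂=0, q₋₁=0, q₋₂=1):
  k=0: a=0, p=0, q=1
  k=1: a=1, p=1, q=1
  k=2: a=6, p=6, q=7
  k=3: a=6, p=37, q=43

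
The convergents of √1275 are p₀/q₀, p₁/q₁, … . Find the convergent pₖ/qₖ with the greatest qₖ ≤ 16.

250/7

√1275 = [35; 1, 2, 2, 2, 2, 2, 1, 70, …] (period length 8).
Convergents:
  p_0/q_0 = 35/1
  p_1/q_1 = 36/1
  p_2/q_2 = 107/3
  p_3/q_3 = 250/7
  p_4/q_4 = 607/17
q_3 = 7 ≤ 16 < 17 = q_4, so the answer is 250/7.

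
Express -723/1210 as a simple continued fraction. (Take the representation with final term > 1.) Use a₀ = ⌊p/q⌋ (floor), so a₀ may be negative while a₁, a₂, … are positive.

[-1; 2, 2, 15, 1, 2, 1, 3]

-723 = -1*1210 + 487
1210 = 2*487 + 236
487 = 2*236 + 15
236 = 15*15 + 11
15 = 1*11 + 4
11 = 2*4 + 3
4 = 1*3 + 1
3 = 3*1 + 0  (stop)
So -723/1210 = [-1; 2, 2, 15, 1, 2, 1, 3].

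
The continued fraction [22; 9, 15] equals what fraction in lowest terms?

3007/136

Using pₖ = aₖpₖ₋₁ + pₖ₋₂ and qₖ = aₖqₖ₋₁ + qₖ₋₂:
  k=0: a=22, p=22, q=1
  k=1: a=9, p=199, q=9
  k=2: a=15, p=3007, q=136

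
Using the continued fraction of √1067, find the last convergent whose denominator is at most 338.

6435/197

√1067 = [32; 1, 1, 1, 64, …] (period length 4).
Convergents:
  p_0/q_0 = 32/1
  p_1/q_1 = 33/1
  p_2/q_2 = 65/2
  p_3/q_3 = 98/3
  p_4/q_4 = 6337/194
  p_5/q_5 = 6435/197
  p_6/q_6 = 12772/391
q_5 = 197 ≤ 338 < 391 = q_6, so the answer is 6435/197.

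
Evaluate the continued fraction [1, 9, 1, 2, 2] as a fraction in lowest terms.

Using pₖ = aₖpₖ₋₁ + pₖ₋₂ and qₖ = aₖqₖ₋₁ + qₖ₋₂:
  k=0: a=1, p=1, q=1
  k=1: a=9, p=10, q=9
  k=2: a=1, p=11, q=10
  k=3: a=2, p=32, q=29
  k=4: a=2, p=75, q=68

75/68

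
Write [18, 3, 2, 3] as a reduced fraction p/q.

439/24

Using pₖ = aₖpₖ₋₁ + pₖ₋₂ and qₖ = aₖqₖ₋₁ + qₖ₋₂:
  k=0: a=18, p=18, q=1
  k=1: a=3, p=55, q=3
  k=2: a=2, p=128, q=7
  k=3: a=3, p=439, q=24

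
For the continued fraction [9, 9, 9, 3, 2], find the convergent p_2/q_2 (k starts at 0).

747/82

Using pₖ = aₖpₖ₋₁ + pₖ₋₂, qₖ = aₖqₖ₋₁ + qₖ₋₂ (with p₋₁=1, p₋₂=0, q₋₁=0, q₋₂=1):
  k=0: a=9, p=9, q=1
  k=1: a=9, p=82, q=9
  k=2: a=9, p=747, q=82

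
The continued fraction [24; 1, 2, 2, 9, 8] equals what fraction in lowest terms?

13221/535

Fold from the inside: start with 8/1.
  9 + 1/8 = 73/8
  2 + 8/73 = 154/73
  2 + 73/154 = 381/154
  1 + 154/381 = 535/381
  24 + 381/535 = 13221/535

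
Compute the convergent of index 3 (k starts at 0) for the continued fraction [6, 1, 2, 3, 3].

Using pₖ = aₖpₖ₋₁ + pₖ₋₂, qₖ = aₖqₖ₋₁ + qₖ₋₂ (with p₋₁=1, p₋₂=0, q₋₁=0, q₋₂=1):
  k=0: a=6, p=6, q=1
  k=1: a=1, p=7, q=1
  k=2: a=2, p=20, q=3
  k=3: a=3, p=67, q=10

67/10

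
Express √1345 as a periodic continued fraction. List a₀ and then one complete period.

a₀ = ⌊√1345⌋ = 36.
With m₀=0, d₀=1 and mₖ₊₁ = dₖaₖ − mₖ, dₖ₊₁ = (n − mₖ₊₁²)/dₖ, aₖ₊₁ = ⌊(a₀+mₖ₊₁)/dₖ₊₁⌋:
  k=1: m=36, d=49, a=1
  k=2: m=13, d=24, a=2
  k=3: m=35, d=5, a=14
  k=4: m=35, d=24, a=2
  k=5: m=13, d=49, a=1
  k=6: m=36, d=1, a=72
d=1 and a=2a₀=72 at k=6, so the next step gives (m, d) = (36, 49) again — its k=1 value — and the period has length 6.

[36; 1, 2, 14, 2, 1, 72]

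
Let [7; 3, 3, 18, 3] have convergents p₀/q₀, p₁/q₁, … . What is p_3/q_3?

Using pₖ = aₖpₖ₋₁ + pₖ₋₂, qₖ = aₖqₖ₋₁ + qₖ₋₂ (with p₋₁=1, p₋₂=0, q₋₁=0, q₋₂=1):
  k=0: a=7, p=7, q=1
  k=1: a=3, p=22, q=3
  k=2: a=3, p=73, q=10
  k=3: a=18, p=1336, q=183

1336/183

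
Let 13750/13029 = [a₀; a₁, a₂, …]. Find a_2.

13750 = 1·13029 + 721   →  a_0 = 1
13029 = 18·721 + 51   →  a_1 = 18
721 = 14·51 + 7   →  a_2 = 14

14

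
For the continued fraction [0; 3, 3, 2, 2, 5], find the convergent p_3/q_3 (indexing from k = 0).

Using pₖ = aₖpₖ₋₁ + pₖ₋₂, qₖ = aₖqₖ₋₁ + qₖ₋₂ (with p₋₁=1, p₋₂=0, q₋₁=0, q₋₂=1):
  k=0: a=0, p=0, q=1
  k=1: a=3, p=1, q=3
  k=2: a=3, p=3, q=10
  k=3: a=2, p=7, q=23

7/23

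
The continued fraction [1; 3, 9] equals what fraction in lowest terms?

Fold from the inside: start with 9/1.
  3 + 1/9 = 28/9
  1 + 9/28 = 37/28

37/28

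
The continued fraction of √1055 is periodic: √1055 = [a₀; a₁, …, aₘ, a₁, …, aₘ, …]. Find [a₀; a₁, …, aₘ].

[32; 2, 12, 2, 64]

a₀ = ⌊√1055⌋ = 32.
With m₀=0, d₀=1 and mₖ₊₁ = dₖaₖ − mₖ, dₖ₊₁ = (n − mₖ₊₁²)/dₖ, aₖ₊₁ = ⌊(a₀+mₖ₊₁)/dₖ₊₁⌋:
  k=1: m=32, d=31, a=2
  k=2: m=30, d=5, a=12
  k=3: m=30, d=31, a=2
  k=4: m=32, d=1, a=64
d=1 and a=2a₀=64 at k=4, so the next step gives (m, d) = (32, 31) again — its k=1 value — and the period has length 4.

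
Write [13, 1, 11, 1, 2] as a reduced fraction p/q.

529/38

Fold from the inside: start with 2/1.
  1 + 1/2 = 3/2
  11 + 2/3 = 35/3
  1 + 3/35 = 38/35
  13 + 35/38 = 529/38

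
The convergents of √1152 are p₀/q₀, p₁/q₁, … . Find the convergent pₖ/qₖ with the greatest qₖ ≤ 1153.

√1152 = [33; 1, 15, 1, 66, …] (period length 4).
Convergents:
  p_0/q_0 = 33/1
  p_1/q_1 = 34/1
  p_2/q_2 = 543/16
  p_3/q_3 = 577/17
  p_4/q_4 = 38625/1138
  p_5/q_5 = 39202/1155
q_4 = 1138 ≤ 1153 < 1155 = q_5, so the answer is 38625/1138.

38625/1138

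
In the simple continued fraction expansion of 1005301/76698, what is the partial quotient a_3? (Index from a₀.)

10

1005301 = 13·76698 + 8227   →  a_0 = 13
76698 = 9·8227 + 2655   →  a_1 = 9
8227 = 3·2655 + 262   →  a_2 = 3
2655 = 10·262 + 35   →  a_3 = 10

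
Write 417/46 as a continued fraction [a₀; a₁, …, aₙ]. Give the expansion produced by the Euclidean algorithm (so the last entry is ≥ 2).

417 = 9*46 + 3
46 = 15*3 + 1
3 = 3*1 + 0  (stop)
So 417/46 = [9; 15, 3].

[9; 15, 3]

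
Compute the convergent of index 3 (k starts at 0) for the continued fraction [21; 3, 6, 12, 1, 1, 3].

Using pₖ = aₖpₖ₋₁ + pₖ₋₂, qₖ = aₖqₖ₋₁ + qₖ₋₂ (with p₋₁=1, p₋₂=0, q₋₁=0, q₋₂=1):
  k=0: a=21, p=21, q=1
  k=1: a=3, p=64, q=3
  k=2: a=6, p=405, q=19
  k=3: a=12, p=4924, q=231

4924/231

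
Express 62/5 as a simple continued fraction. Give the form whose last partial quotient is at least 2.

62 = 12*5 + 2
5 = 2*2 + 1
2 = 2*1 + 0  (stop)
So 62/5 = [12; 2, 2].

[12; 2, 2]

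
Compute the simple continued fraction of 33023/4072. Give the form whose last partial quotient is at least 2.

[8; 9, 9, 8, 6]

33023 = 8·4072 + 447
4072 = 9·447 + 49
447 = 9·49 + 6
49 = 8·6 + 1
6 = 6·1 + 0  (stop)
So 33023/4072 = [8; 9, 9, 8, 6].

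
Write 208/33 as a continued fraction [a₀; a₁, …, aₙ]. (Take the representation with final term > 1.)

[6; 3, 3, 3]

208 = 6*33 + 10
33 = 3*10 + 3
10 = 3*3 + 1
3 = 3*1 + 0  (stop)
So 208/33 = [6; 3, 3, 3].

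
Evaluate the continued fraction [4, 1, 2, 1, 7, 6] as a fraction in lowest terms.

901/190

Using pₖ = aₖpₖ₋₁ + pₖ₋₂ and qₖ = aₖqₖ₋₁ + qₖ₋₂:
  k=0: a=4, p=4, q=1
  k=1: a=1, p=5, q=1
  k=2: a=2, p=14, q=3
  k=3: a=1, p=19, q=4
  k=4: a=7, p=147, q=31
  k=5: a=6, p=901, q=190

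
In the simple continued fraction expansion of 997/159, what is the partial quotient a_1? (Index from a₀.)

3

997 = 6·159 + 43   →  a_0 = 6
159 = 3·43 + 30   →  a_1 = 3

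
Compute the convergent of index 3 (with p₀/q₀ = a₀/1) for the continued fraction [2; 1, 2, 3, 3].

Using pₖ = aₖpₖ₋₁ + pₖ₋₂, qₖ = aₖqₖ₋₁ + qₖ₋₂ (with p₋₁=1, p₋₂=0, q₋₁=0, q₋₂=1):
  k=0: a=2, p=2, q=1
  k=1: a=1, p=3, q=1
  k=2: a=2, p=8, q=3
  k=3: a=3, p=27, q=10

27/10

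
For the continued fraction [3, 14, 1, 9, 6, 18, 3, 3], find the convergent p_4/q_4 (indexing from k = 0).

Using pₖ = aₖpₖ₋₁ + pₖ₋₂, qₖ = aₖqₖ₋₁ + qₖ₋₂ (with p₋₁=1, p₋₂=0, q₋₁=0, q₋₂=1):
  k=0: a=3, p=3, q=1
  k=1: a=14, p=43, q=14
  k=2: a=1, p=46, q=15
  k=3: a=9, p=457, q=149
  k=4: a=6, p=2788, q=909

2788/909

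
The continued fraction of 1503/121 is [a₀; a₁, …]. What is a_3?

1503 = 12·121 + 51   →  a_0 = 12
121 = 2·51 + 19   →  a_1 = 2
51 = 2·19 + 13   →  a_2 = 2
19 = 1·13 + 6   →  a_3 = 1

1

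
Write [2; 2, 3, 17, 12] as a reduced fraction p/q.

3545/1459

Fold from the inside: start with 12/1.
  17 + 1/12 = 205/12
  3 + 12/205 = 627/205
  2 + 205/627 = 1459/627
  2 + 627/1459 = 3545/1459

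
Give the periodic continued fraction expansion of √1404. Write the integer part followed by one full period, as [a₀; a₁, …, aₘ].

[37; 2, 7, 1, 4, 1, 7, 2, 74]

a₀ = ⌊√1404⌋ = 37.
With m₀=0, d₀=1 and mₖ₊₁ = dₖaₖ − mₖ, dₖ₊₁ = (n − mₖ₊₁²)/dₖ, aₖ₊₁ = ⌊(a₀+mₖ₊₁)/dₖ₊₁⌋:
  k=1: m=37, d=35, a=2
  k=2: m=33, d=9, a=7
  k=3: m=30, d=56, a=1
  k=4: m=26, d=13, a=4
  k=5: m=26, d=56, a=1
  k=6: m=30, d=9, a=7
  k=7: m=33, d=35, a=2
  k=8: m=37, d=1, a=74
d=1 and a=2a₀=74 at k=8, so the next step gives (m, d) = (37, 35) again — its k=1 value — and the period has length 8.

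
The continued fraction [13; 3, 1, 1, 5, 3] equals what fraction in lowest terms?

Fold from the inside: start with 3/1.
  5 + 1/3 = 16/3
  1 + 3/16 = 19/16
  1 + 16/19 = 35/19
  3 + 19/35 = 124/35
  13 + 35/124 = 1647/124

1647/124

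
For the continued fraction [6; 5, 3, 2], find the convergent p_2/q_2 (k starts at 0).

Using pₖ = aₖpₖ₋₁ + pₖ₋₂, qₖ = aₖqₖ₋₁ + qₖ₋₂ (with p₋₁=1, p₋₂=0, q₋₁=0, q₋₂=1):
  k=0: a=6, p=6, q=1
  k=1: a=5, p=31, q=5
  k=2: a=3, p=99, q=16

99/16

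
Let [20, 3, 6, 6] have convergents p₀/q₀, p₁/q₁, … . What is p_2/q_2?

Using pₖ = aₖpₖ₋₁ + pₖ₋₂, qₖ = aₖqₖ₋₁ + qₖ₋₂ (with p₋₁=1, p₋₂=0, q₋₁=0, q₋₂=1):
  k=0: a=20, p=20, q=1
  k=1: a=3, p=61, q=3
  k=2: a=6, p=386, q=19

386/19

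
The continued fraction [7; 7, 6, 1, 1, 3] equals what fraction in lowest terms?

2349/329

Using pₖ = aₖpₖ₋₁ + pₖ₋₂ and qₖ = aₖqₖ₋₁ + qₖ₋₂:
  k=0: a=7, p=7, q=1
  k=1: a=7, p=50, q=7
  k=2: a=6, p=307, q=43
  k=3: a=1, p=357, q=50
  k=4: a=1, p=664, q=93
  k=5: a=3, p=2349, q=329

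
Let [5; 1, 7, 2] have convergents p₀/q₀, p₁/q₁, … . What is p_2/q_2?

47/8

Using pₖ = aₖpₖ₋₁ + pₖ₋₂, qₖ = aₖqₖ₋₁ + qₖ₋₂ (with p₋₁=1, p₋₂=0, q₋₁=0, q₋₂=1):
  k=0: a=5, p=5, q=1
  k=1: a=1, p=6, q=1
  k=2: a=7, p=47, q=8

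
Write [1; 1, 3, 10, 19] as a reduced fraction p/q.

1375/783

Using pₖ = aₖpₖ₋₁ + pₖ₋₂ and qₖ = aₖqₖ₋₁ + qₖ₋₂:
  k=0: a=1, p=1, q=1
  k=1: a=1, p=2, q=1
  k=2: a=3, p=7, q=4
  k=3: a=10, p=72, q=41
  k=4: a=19, p=1375, q=783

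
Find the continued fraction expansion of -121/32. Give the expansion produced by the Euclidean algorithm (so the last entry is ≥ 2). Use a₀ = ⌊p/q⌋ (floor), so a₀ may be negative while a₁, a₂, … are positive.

-121 = -4*32 + 7
32 = 4*7 + 4
7 = 1*4 + 3
4 = 1*3 + 1
3 = 3*1 + 0  (stop)
So -121/32 = [-4; 4, 1, 1, 3].

[-4; 4, 1, 1, 3]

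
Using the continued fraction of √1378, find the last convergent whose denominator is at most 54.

1225/33

√1378 = [37; 8, 4, 4, 8, 74, …] (period length 5).
Convergents:
  p_0/q_0 = 37/1
  p_1/q_1 = 297/8
  p_2/q_2 = 1225/33
  p_3/q_3 = 5197/140
q_2 = 33 ≤ 54 < 140 = q_3, so the answer is 1225/33.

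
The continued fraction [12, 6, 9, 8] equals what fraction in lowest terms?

5425/446

Using pₖ = aₖpₖ₋₁ + pₖ₋₂ and qₖ = aₖqₖ₋₁ + qₖ₋₂:
  k=0: a=12, p=12, q=1
  k=1: a=6, p=73, q=6
  k=2: a=9, p=669, q=55
  k=3: a=8, p=5425, q=446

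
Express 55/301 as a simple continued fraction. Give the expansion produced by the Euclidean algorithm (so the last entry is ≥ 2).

[0; 5, 2, 8, 1, 2]

55 = 0·301 + 55
301 = 5·55 + 26
55 = 2·26 + 3
26 = 8·3 + 2
3 = 1·2 + 1
2 = 2·1 + 0  (stop)
So 55/301 = [0; 5, 2, 8, 1, 2].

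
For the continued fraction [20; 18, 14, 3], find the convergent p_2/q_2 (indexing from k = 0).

Using pₖ = aₖpₖ₋₁ + pₖ₋₂, qₖ = aₖqₖ₋₁ + qₖ₋₂ (with p₋₁=1, p₋₂=0, q₋₁=0, q₋₂=1):
  k=0: a=20, p=20, q=1
  k=1: a=18, p=361, q=18
  k=2: a=14, p=5074, q=253

5074/253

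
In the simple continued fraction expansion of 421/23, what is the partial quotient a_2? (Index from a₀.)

421 = 18·23 + 7   →  a_0 = 18
23 = 3·7 + 2   →  a_1 = 3
7 = 3·2 + 1   →  a_2 = 3

3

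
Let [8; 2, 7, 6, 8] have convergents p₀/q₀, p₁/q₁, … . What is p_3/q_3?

779/92

Using pₖ = aₖpₖ₋₁ + pₖ₋₂, qₖ = aₖqₖ₋₁ + qₖ₋₂ (with p₋₁=1, p₋₂=0, q₋₁=0, q₋₂=1):
  k=0: a=8, p=8, q=1
  k=1: a=2, p=17, q=2
  k=2: a=7, p=127, q=15
  k=3: a=6, p=779, q=92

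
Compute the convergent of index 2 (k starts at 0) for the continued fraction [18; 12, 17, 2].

Using pₖ = aₖpₖ₋₁ + pₖ₋₂, qₖ = aₖqₖ₋₁ + qₖ₋₂ (with p₋₁=1, p₋₂=0, q₋₁=0, q₋₂=1):
  k=0: a=18, p=18, q=1
  k=1: a=12, p=217, q=12
  k=2: a=17, p=3707, q=205

3707/205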